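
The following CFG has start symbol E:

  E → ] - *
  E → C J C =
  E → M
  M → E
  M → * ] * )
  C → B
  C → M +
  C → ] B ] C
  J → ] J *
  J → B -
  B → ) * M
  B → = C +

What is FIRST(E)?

E → ] - * contributes {]}.
From E → C J C =: add FIRST(C) = { ), *, =, ] }.
From E → M: add FIRST(M) = { ), *, =, ] }.
Union: FIRST(E) = { ), *, =, ] }.

{ ), *, =, ] }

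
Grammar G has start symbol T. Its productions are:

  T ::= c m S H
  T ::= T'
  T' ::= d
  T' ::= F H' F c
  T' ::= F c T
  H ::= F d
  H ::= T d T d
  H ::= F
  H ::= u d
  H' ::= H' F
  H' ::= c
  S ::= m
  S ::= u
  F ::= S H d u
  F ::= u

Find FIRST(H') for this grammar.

{ c }

From H' ::= H' F: add FIRST(H') = { c }.
H' ::= c contributes {c}.
Union: FIRST(H') = { c }.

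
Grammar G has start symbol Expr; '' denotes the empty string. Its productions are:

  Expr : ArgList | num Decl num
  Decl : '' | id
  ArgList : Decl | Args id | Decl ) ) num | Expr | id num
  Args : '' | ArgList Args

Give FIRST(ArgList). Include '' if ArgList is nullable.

{ ), id, num, '' }

From ArgList : Decl: add FIRST(Decl) = { id, '' } (including '' since Decl is nullable).
From ArgList : Args id: Args nullable, take FIRST(Args) ∪ {id} = { ), id, num }.
From ArgList : Decl ) ) num: Decl nullable, take FIRST(Decl) ∪ {)} = { ), id }.
From ArgList : Expr: add FIRST(Expr) = { ), id, num, '' } (including '' since Expr is nullable).
ArgList : id num contributes {id}.
Union: FIRST(ArgList) = { ), id, num, '' }.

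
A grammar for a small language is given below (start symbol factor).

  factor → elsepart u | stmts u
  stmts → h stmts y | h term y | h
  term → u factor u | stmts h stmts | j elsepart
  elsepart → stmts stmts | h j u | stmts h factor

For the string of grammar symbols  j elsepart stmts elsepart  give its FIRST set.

{ j }

j is a terminal; add {j} and stop.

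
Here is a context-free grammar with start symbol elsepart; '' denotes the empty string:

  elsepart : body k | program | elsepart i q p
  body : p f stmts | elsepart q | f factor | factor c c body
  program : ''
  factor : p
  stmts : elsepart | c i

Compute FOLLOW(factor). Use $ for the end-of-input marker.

{ c, k }

In body : f factor: factor is at the end, add FOLLOW(body) = { k }.
In body : factor c c body: add FIRST(c c body) = { c }.
Union: FOLLOW(factor) = { c, k }.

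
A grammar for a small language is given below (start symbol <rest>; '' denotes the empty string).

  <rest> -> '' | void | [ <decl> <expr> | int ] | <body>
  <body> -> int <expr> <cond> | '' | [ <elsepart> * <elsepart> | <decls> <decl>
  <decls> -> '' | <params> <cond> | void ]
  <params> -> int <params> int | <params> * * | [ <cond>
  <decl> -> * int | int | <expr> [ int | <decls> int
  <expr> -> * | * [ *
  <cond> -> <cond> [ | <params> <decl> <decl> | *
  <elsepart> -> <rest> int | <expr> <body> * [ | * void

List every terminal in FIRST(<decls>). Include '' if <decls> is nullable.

{ [, int, void, '' }

<decls> -> '' contributes ''.
From <decls> -> <params> <cond>: add FIRST(<params>) = { [, int }.
<decls> -> void ] contributes {void}.
Union: FIRST(<decls>) = { [, int, void, '' }.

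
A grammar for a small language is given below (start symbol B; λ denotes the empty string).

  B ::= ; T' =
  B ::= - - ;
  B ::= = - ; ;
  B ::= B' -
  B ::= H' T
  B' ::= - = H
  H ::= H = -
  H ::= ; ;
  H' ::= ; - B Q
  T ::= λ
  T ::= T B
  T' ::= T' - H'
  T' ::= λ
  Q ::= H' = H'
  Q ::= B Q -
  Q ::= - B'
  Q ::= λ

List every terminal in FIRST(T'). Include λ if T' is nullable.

{ -, λ }

From T' ::= T' - H': T' nullable, take FIRST(T') ∪ {-} = { - }.
T' ::= λ contributes λ.
Union: FIRST(T') = { -, λ }.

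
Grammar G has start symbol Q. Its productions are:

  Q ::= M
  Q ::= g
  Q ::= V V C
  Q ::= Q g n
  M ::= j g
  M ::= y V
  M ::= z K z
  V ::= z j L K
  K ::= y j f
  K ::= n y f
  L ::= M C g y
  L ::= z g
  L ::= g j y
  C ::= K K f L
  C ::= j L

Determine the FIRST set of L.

From L ::= M C g y: add FIRST(M) = { j, y, z }.
L ::= z g contributes {z}.
L ::= g j y contributes {g}.
Union: FIRST(L) = { g, j, y, z }.

{ g, j, y, z }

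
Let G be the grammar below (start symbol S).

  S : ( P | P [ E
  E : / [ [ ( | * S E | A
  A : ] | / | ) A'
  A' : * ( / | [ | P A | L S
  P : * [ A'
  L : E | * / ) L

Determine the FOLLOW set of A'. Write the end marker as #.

In A : ) A': A' is at the end, add FOLLOW(A) = { #, (, ), *, /, [, ] }.
In P : * [ A': A' is at the end, add FOLLOW(P) = { #, (, ), *, /, [, ] }.
Union: FOLLOW(A') = { #, (, ), *, /, [, ] }.

{ #, (, ), *, /, [, ] }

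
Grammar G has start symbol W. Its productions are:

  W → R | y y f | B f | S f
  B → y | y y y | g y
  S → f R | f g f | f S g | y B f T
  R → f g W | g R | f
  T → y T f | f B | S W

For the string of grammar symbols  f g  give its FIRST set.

{ f }

f is a terminal; add {f} and stop.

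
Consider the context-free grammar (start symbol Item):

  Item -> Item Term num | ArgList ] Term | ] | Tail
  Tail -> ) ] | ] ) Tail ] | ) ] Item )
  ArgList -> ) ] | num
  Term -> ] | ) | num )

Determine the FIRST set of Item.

From Item -> Item Term num: add FIRST(Item) = { ), ], num }.
From Item -> ArgList ] Term: add FIRST(ArgList) = { ), num }.
Item -> ] contributes {]}.
From Item -> Tail: add FIRST(Tail) = { ), ] }.
Union: FIRST(Item) = { ), ], num }.

{ ), ], num }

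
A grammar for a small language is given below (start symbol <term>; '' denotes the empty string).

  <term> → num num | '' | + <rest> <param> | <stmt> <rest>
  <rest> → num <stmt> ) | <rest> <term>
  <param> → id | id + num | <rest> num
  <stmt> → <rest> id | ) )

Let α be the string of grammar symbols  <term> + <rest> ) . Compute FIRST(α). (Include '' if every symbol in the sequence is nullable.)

Add FIRST(<term>)\{''} = { ), +, num }; <term> is nullable, continue.
+ is a terminal; add {+} and stop.

{ ), +, num }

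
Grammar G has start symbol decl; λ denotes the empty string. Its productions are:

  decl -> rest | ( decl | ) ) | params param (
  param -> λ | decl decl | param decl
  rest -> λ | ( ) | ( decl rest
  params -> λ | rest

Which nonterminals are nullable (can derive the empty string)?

Directly nullable (have an λ-production): param, rest, params.
decl -> rest with every symbol nullable, so decl is nullable.

{ decl, param, params, rest }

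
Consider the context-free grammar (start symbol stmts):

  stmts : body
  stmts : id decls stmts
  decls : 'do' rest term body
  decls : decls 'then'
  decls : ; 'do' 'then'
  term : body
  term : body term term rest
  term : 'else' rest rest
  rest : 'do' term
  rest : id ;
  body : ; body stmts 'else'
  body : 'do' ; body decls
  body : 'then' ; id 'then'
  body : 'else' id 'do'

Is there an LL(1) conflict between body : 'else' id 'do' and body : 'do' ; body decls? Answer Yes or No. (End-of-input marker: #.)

No

FIRST('else' id 'do') = { 'else' } and FIRST('do' ; body decls) = { 'do' }.
The FIRST sets are disjoint and neither alternative is nullable — no conflict.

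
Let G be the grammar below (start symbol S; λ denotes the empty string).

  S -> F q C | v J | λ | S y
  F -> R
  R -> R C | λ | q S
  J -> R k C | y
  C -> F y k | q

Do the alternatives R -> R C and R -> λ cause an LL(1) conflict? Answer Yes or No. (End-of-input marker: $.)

Yes

FIRST(R C) = { q, y } and FIRST(λ) = { λ }.
The second alternative is nullable and FOLLOW(R) = { k, q, y } shares q with FIRST of the first — conflict.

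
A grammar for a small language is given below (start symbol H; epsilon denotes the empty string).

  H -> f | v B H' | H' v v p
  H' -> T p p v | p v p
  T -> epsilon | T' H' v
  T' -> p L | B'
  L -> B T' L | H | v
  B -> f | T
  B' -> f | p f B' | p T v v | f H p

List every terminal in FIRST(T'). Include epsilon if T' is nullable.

{ f, p }

T' -> p L contributes {p}.
From T' -> B': add FIRST(B') = { f, p }.
Union: FIRST(T') = { f, p }.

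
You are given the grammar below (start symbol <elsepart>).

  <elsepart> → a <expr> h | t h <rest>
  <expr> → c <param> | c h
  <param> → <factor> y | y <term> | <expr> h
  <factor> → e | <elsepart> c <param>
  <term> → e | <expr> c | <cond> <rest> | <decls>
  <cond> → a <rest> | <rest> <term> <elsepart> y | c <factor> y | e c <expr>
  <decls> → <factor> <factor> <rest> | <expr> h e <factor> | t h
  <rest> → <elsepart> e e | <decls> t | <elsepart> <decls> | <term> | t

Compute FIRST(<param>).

{ a, c, e, t, y }

From <param> → <factor> y: add FIRST(<factor>) = { a, e, t }.
<param> → y <term> contributes {y}.
From <param> → <expr> h: add FIRST(<expr>) = { c }.
Union: FIRST(<param>) = { a, c, e, t, y }.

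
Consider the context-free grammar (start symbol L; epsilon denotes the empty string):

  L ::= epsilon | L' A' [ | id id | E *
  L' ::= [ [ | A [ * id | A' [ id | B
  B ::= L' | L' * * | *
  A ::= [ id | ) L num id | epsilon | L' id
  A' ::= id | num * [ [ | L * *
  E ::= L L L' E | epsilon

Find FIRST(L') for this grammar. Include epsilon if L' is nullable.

L' ::= [ [ contributes {[}.
From L' ::= A [ * id: A nullable, take FIRST(A) ∪ {[} = { ), *, [, id, num }.
From L' ::= A' [ id: add FIRST(A') = { ), *, [, id, num }.
From L' ::= B: add FIRST(B) = { ), *, [, id, num }.
Union: FIRST(L') = { ), *, [, id, num }.

{ ), *, [, id, num }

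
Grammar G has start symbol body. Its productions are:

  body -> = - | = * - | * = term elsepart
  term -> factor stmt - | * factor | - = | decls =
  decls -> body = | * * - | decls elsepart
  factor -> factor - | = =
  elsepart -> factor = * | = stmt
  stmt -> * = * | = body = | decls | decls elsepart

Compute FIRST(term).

{ *, -, = }

From term -> factor stmt -: add FIRST(factor) = { = }.
term -> * factor contributes {*}.
term -> - = contributes {-}.
From term -> decls =: add FIRST(decls) = { *, = }.
Union: FIRST(term) = { *, -, = }.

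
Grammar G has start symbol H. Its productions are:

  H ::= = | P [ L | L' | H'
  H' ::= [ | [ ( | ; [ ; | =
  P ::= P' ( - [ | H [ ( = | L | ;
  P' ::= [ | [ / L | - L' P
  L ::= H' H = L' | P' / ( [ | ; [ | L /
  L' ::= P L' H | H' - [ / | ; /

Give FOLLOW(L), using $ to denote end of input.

In H ::= P [ L: L is at the end, add FOLLOW(H) = { $, (, -, /, ;, =, [ }.
In P ::= L: L is at the end, add FOLLOW(P) = { (, -, /, ;, =, [ }.
In P' ::= [ / L: L is at the end, add FOLLOW(P') = { (, / }.
In L ::= L /: add FIRST(/) = { / }.
Union: FOLLOW(L) = { $, (, -, /, ;, =, [ }.

{ $, (, -, /, ;, =, [ }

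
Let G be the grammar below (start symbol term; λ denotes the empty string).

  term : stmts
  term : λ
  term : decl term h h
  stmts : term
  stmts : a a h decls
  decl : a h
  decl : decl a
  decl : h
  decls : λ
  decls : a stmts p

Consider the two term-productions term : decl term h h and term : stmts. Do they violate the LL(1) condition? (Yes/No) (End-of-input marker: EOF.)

Yes

FIRST(decl term h h) = { a, h } and FIRST(stmts) = { a, h, λ }.
Both contain a, so the two alternatives are not disjoint — LL(1) conflict.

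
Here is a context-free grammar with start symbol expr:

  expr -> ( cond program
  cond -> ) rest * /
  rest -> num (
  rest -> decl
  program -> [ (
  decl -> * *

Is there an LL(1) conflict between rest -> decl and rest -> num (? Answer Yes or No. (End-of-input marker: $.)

FIRST(decl) = { * } and FIRST(num () = { num }.
The FIRST sets are disjoint and neither alternative is nullable — no conflict.

No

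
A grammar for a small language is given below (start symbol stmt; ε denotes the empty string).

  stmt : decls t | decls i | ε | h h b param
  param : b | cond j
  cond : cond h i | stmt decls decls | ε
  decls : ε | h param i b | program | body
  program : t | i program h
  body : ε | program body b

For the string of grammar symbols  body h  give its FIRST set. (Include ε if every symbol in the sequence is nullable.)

{ h, i, t }

Add FIRST(body)\{ε} = { i, t }; body is nullable, continue.
h is a terminal; add {h} and stop.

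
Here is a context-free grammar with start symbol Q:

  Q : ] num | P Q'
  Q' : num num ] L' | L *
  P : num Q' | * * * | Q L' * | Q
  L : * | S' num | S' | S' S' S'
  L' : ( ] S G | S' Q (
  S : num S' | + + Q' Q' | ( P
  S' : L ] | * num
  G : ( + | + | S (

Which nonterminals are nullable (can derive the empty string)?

{ } (none)

No nonterminal has an empty production or an RHS whose symbols are all nullable.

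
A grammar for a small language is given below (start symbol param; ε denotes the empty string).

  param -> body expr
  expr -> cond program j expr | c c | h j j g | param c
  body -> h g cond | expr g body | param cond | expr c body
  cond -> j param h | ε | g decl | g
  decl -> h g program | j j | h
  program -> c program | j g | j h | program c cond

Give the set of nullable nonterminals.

Directly nullable (have an ε-production): cond.
No other nonterminal has a production whose RHS symbols are all nullable.

{ cond }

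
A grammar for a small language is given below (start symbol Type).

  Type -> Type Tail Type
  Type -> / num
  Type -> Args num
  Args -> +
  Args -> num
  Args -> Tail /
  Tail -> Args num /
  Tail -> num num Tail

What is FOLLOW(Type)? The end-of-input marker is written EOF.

{ EOF, +, num }

Type is the start symbol, so EOF ∈ FOLLOW(Type).
In Type -> Type Tail Type: add FIRST(Tail Type) = { +, num }.
In Type -> Type Tail Type: Type is at the end, add FOLLOW(Type) = { EOF, +, num }.
Union: FOLLOW(Type) = { EOF, +, num }.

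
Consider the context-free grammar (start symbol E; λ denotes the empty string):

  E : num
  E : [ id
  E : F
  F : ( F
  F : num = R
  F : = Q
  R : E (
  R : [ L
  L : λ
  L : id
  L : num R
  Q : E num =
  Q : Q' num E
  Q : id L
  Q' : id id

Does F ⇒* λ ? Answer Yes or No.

No

Nullable nonterminals: L.
No production of F has an RHS whose symbols are all nullable, so F is not nullable.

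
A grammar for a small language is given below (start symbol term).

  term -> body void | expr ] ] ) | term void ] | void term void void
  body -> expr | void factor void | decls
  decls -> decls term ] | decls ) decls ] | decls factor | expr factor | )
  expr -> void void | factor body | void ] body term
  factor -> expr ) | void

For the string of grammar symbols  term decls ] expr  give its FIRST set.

Add FIRST(term) = { ), void }; term is not nullable, stop.

{ ), void }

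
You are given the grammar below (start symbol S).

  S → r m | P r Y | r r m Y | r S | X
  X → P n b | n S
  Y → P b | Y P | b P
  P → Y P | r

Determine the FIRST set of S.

S → r m contributes {r}.
From S → P r Y: add FIRST(P) = { b, r }.
S → r r m Y contributes {r}.
S → r S contributes {r}.
From S → X: add FIRST(X) = { b, n, r }.
Union: FIRST(S) = { b, n, r }.

{ b, n, r }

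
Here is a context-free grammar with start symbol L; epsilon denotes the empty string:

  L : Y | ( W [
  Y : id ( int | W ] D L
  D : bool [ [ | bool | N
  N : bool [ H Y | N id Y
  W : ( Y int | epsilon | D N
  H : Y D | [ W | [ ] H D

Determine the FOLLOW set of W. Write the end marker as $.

{ (, [, ], bool, id }

In L : ( W [: add FIRST([) = { [ }.
In Y : W ] D L: add FIRST(] D L) = { ] }.
In H : [ W: W is at the end, add FOLLOW(H) = { (, ], bool, id }.
Union: FOLLOW(W) = { (, [, ], bool, id }.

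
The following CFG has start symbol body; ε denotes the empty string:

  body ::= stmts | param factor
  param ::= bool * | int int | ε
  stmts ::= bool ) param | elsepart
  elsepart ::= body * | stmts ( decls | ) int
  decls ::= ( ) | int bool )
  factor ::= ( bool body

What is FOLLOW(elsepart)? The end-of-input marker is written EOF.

In stmts ::= elsepart: elsepart is at the end, add FOLLOW(stmts) = { EOF, (, * }.
Union: FOLLOW(elsepart) = { EOF, (, * }.

{ EOF, (, * }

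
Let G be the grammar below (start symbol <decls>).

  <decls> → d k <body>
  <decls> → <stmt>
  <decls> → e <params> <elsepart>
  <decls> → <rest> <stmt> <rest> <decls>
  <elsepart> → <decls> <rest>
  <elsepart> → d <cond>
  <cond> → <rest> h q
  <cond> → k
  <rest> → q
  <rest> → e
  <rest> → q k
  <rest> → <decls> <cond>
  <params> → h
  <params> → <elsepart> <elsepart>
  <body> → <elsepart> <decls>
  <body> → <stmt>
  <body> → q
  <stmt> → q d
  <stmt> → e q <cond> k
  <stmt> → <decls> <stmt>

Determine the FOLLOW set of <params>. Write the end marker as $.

In <decls> → e <params> <elsepart>: add FIRST(<elsepart>) = { d, e, q }.
Union: FOLLOW(<params>) = { d, e, q }.

{ d, e, q }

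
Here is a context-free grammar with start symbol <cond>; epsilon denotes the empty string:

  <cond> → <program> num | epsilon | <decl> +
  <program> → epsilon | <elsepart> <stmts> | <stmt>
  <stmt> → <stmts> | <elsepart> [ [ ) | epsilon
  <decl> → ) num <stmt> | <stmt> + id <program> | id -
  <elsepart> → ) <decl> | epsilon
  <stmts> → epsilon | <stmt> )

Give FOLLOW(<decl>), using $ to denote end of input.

{ ), +, [, num }

In <cond> → <decl> +: add FIRST(+) = { + }.
In <elsepart> → ) <decl>: <decl> is at the end, add FOLLOW(<elsepart>) = { ), +, [, num }.
Union: FOLLOW(<decl>) = { ), +, [, num }.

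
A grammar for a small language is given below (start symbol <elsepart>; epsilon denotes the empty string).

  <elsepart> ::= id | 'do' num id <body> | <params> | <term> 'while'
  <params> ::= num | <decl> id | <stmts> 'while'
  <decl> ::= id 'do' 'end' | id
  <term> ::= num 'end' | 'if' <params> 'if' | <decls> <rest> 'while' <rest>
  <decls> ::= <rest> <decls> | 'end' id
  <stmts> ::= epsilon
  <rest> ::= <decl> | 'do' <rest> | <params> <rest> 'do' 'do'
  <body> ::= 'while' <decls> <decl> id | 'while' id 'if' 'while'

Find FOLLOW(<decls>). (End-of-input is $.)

In <term> ::= <decls> <rest> 'while' <rest>: add FIRST(<rest> 'while' <rest>) = { 'do', 'while', id, num }.
In <decls> ::= <rest> <decls>: <decls> is at the end, add FOLLOW(<decls>) = { 'do', 'while', id, num }.
In <body> ::= 'while' <decls> <decl> id: add FIRST(<decl> id) = { id }.
Union: FOLLOW(<decls>) = { 'do', 'while', id, num }.

{ 'do', 'while', id, num }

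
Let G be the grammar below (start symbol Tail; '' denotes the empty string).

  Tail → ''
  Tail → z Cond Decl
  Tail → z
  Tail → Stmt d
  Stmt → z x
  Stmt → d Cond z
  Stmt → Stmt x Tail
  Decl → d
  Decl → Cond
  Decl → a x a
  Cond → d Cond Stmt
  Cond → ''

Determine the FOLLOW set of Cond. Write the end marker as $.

{ $, a, d, x, z }

In Tail → z Cond Decl: add FIRST(Decl)\{''} = { a, d }.
  Since Decl is nullable, also add FOLLOW(Tail) = { $, a, d, x, z }.
In Stmt → d Cond z: add FIRST(z) = { z }.
In Decl → Cond: Cond is at the end, add FOLLOW(Decl) = { $, a, d, x, z }.
In Cond → d Cond Stmt: add FIRST(Stmt) = { d, z }.
Union: FOLLOW(Cond) = { $, a, d, x, z }.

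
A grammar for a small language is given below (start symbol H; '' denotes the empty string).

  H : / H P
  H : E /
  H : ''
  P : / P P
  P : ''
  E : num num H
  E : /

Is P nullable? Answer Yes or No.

Yes

P has an ''-production, so P ⇒ ''.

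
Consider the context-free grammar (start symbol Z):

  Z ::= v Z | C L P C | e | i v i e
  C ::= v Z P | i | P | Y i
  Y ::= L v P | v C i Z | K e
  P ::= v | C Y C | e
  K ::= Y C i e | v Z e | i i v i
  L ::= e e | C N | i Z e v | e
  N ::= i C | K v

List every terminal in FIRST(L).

L ::= e e contributes {e}.
From L ::= C N: add FIRST(C) = { e, i, v }.
L ::= i Z e v contributes {i}.
L ::= e contributes {e}.
Union: FIRST(L) = { e, i, v }.

{ e, i, v }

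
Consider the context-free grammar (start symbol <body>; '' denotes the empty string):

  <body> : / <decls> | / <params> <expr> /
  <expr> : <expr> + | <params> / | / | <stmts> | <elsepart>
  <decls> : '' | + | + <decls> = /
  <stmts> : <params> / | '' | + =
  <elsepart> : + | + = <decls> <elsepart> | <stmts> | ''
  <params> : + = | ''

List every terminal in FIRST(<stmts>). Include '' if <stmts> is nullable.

From <stmts> : <params> /: <params> nullable, take FIRST(<params>) ∪ {/} = { +, / }.
<stmts> : '' contributes ''.
<stmts> : + = contributes {+}.
Union: FIRST(<stmts>) = { +, /, '' }.

{ +, /, '' }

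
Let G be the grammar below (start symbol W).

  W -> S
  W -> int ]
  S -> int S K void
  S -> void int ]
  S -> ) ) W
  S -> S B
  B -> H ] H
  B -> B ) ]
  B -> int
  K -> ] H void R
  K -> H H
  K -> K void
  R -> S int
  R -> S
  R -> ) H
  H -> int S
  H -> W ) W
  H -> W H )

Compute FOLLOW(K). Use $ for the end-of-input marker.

{ void }

In S -> int S K void: add FIRST(void) = { void }.
In K -> K void: add FIRST(void) = { void }.
Union: FOLLOW(K) = { void }.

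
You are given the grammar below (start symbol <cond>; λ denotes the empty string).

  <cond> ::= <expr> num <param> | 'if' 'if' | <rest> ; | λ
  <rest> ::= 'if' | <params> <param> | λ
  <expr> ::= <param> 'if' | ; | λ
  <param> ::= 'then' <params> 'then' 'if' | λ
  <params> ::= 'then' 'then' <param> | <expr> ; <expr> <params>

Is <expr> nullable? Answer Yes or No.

Yes

<expr> has an λ-production, so <expr> ⇒ λ.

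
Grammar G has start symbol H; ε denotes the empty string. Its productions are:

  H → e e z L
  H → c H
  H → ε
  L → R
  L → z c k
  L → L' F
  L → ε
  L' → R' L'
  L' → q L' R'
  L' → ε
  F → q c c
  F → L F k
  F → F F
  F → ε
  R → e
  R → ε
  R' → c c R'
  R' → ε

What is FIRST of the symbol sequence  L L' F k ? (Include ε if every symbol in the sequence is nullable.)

Add FIRST(L)\{ε} = { c, e, k, q, z }; L is nullable, continue.
Add FIRST(L')\{ε} = { c, q }; L' is nullable, continue.
Add FIRST(F)\{ε} = { c, e, k, q, z }; F is nullable, continue.
k is a terminal; add {k} and stop.

{ c, e, k, q, z }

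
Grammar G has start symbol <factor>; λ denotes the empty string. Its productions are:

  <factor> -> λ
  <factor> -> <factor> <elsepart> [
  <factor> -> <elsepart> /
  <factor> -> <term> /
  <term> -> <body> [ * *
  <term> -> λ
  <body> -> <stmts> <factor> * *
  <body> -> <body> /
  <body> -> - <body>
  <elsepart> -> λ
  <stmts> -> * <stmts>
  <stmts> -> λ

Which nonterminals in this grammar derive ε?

Directly nullable (have an λ-production): <factor>, <term>, <elsepart>, <stmts>.
No other nonterminal has a production whose RHS symbols are all nullable.

{ <elsepart>, <factor>, <stmts>, <term> }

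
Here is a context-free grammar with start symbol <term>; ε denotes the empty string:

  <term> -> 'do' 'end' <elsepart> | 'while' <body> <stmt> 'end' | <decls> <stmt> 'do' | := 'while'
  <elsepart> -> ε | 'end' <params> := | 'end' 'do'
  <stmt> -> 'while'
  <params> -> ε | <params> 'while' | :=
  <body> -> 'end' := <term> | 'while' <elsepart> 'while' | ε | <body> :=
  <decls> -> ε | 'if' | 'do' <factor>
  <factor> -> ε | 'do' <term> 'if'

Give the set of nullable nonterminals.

Directly nullable (have an ε-production): <elsepart>, <params>, <body>, <decls>, <factor>.
No other nonterminal has a production whose RHS symbols are all nullable.

{ <body>, <decls>, <elsepart>, <factor>, <params> }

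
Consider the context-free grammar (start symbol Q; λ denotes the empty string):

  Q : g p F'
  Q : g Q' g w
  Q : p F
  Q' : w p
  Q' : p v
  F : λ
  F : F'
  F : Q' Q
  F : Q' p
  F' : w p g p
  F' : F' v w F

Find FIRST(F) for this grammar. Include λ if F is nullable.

{ p, w, λ }

F : λ contributes λ.
From F : F': add FIRST(F') = { w }.
From F : Q' Q: add FIRST(Q') = { p, w }.
From F : Q' p: add FIRST(Q') = { p, w }.
Union: FIRST(F) = { p, w, λ }.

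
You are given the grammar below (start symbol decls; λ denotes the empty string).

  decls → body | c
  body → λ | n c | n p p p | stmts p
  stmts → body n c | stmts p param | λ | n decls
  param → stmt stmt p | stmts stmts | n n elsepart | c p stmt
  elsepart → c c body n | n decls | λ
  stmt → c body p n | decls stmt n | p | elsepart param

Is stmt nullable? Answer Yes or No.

stmt → elsepart param and each of elsepart, param is nullable, so stmt ⇒* λ.

Yes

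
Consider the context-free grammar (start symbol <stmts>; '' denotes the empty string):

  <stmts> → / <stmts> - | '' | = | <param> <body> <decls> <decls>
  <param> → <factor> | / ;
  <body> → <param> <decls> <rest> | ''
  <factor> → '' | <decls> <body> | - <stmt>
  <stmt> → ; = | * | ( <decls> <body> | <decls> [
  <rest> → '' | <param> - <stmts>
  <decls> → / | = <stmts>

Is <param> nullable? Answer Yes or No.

<param> → <factor> and each of <factor> is nullable, so <param> ⇒* ''.

Yes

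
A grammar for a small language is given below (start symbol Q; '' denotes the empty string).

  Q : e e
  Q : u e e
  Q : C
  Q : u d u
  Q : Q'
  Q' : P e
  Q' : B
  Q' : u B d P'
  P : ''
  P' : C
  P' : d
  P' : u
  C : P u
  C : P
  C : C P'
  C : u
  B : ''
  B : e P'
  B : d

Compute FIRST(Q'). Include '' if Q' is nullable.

{ d, e, u, '' }

From Q' : P e: P nullable, take FIRST(P) ∪ {e} = { e }.
From Q' : B: add FIRST(B) = { d, e, '' } (including '' since B is nullable).
Q' : u B d P' contributes {u}.
Union: FIRST(Q') = { d, e, u, '' }.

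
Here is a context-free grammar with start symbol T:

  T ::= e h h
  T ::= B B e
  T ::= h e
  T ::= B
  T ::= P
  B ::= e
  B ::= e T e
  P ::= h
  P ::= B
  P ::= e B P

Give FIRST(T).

{ e, h }

T ::= e h h contributes {e}.
From T ::= B B e: add FIRST(B) = { e }.
T ::= h e contributes {h}.
From T ::= B: add FIRST(B) = { e }.
From T ::= P: add FIRST(P) = { e, h }.
Union: FIRST(T) = { e, h }.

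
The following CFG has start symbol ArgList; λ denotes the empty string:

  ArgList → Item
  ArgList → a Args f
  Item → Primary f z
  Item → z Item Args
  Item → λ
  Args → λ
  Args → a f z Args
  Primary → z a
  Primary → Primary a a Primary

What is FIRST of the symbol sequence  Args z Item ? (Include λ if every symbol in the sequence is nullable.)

{ a, z }

Add FIRST(Args)\{λ} = { a }; Args is nullable, continue.
z is a terminal; add {z} and stop.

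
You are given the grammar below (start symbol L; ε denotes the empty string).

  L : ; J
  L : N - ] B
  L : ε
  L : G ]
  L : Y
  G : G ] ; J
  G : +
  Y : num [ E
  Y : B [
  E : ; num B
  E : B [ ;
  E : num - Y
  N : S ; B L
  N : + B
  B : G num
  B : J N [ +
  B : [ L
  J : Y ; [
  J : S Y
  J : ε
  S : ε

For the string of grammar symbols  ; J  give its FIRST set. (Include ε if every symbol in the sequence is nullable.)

{ ; }

; is a terminal; add {;} and stop.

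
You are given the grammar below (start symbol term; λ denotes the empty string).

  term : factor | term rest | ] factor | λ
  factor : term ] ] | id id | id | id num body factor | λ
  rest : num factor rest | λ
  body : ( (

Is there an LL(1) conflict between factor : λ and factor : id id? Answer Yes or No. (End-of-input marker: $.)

FIRST(λ) = { λ } and FIRST(id id) = { id }.
The first is nullable but FOLLOW(factor) = { $, ], num } is disjoint from FIRST of the second.

No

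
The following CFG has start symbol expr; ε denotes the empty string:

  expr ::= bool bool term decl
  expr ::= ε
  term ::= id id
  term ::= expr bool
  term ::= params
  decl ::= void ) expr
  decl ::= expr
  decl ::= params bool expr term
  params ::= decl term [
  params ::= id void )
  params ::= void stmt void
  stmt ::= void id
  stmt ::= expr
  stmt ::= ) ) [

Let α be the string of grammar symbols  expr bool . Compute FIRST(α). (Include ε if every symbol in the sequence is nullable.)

{ bool }

Add FIRST(expr)\{ε} = { bool }; expr is nullable, continue.
bool is a terminal; add {bool} and stop.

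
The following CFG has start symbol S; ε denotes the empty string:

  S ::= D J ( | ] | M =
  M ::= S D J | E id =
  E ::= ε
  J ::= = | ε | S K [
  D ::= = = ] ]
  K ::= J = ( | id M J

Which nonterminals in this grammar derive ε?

{ E, J }

Directly nullable (have an ε-production): E, J.
No other nonterminal has a production whose RHS symbols are all nullable.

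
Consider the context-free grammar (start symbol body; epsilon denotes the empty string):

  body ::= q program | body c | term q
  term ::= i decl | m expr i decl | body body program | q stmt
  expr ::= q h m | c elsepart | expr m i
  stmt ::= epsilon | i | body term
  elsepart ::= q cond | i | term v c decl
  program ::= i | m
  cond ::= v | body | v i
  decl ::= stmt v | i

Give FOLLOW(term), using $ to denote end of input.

{ q, v }

In body ::= term q: add FIRST(q) = { q }.
In stmt ::= body term: term is at the end, add FOLLOW(stmt) = { q, v }.
In elsepart ::= term v c decl: add FIRST(v c decl) = { v }.
Union: FOLLOW(term) = { q, v }.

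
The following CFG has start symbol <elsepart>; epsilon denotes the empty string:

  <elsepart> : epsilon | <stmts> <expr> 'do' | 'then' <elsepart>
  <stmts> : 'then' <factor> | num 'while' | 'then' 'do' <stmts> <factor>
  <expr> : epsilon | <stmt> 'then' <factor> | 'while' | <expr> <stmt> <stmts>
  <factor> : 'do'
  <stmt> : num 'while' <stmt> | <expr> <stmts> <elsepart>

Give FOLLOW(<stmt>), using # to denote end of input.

In <expr> : <stmt> 'then' <factor>: add FIRST('then' <factor>) = { 'then' }.
In <expr> : <expr> <stmt> <stmts>: add FIRST(<stmts>) = { 'then', num }.
In <stmt> : num 'while' <stmt>: <stmt> is at the end, add FOLLOW(<stmt>) = { 'then', num }.
Union: FOLLOW(<stmt>) = { 'then', num }.

{ 'then', num }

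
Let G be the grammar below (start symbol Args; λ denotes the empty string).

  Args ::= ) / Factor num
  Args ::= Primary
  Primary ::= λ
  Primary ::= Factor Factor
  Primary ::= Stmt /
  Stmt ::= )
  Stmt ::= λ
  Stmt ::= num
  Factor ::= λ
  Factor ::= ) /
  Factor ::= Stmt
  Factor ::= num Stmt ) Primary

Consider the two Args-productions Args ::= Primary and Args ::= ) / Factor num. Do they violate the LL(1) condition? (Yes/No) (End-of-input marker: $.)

Yes

FIRST(Primary) = { ), /, num, λ } and FIRST() / Factor num) = { ) }.
Both contain ), so the two alternatives are not disjoint — LL(1) conflict.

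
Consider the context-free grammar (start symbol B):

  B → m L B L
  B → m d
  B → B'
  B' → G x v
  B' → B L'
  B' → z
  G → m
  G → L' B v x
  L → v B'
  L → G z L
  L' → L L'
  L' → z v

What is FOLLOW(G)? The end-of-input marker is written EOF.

In B' → G x v: add FIRST(x v) = { x }.
In L → G z L: add FIRST(z L) = { z }.
Union: FOLLOW(G) = { x, z }.

{ x, z }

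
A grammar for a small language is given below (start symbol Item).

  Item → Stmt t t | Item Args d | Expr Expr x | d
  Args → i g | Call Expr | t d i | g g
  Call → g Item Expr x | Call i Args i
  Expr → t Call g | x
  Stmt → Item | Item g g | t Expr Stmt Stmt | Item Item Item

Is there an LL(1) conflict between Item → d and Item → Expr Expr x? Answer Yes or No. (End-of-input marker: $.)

No

FIRST(d) = { d } and FIRST(Expr Expr x) = { t, x }.
The FIRST sets are disjoint and neither alternative is nullable — no conflict.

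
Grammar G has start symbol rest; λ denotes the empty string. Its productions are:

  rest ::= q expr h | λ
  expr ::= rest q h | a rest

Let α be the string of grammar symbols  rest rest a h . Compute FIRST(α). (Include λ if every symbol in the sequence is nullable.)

Add FIRST(rest)\{λ} = { q }; rest is nullable, continue.
Add FIRST(rest)\{λ} = { q }; rest is nullable, continue.
a is a terminal; add {a} and stop.

{ a, q }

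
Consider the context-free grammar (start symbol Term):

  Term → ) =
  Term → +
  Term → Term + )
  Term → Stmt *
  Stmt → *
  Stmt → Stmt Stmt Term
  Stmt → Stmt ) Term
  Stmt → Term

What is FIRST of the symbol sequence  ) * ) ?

) is a terminal; add {)} and stop.

{ ) }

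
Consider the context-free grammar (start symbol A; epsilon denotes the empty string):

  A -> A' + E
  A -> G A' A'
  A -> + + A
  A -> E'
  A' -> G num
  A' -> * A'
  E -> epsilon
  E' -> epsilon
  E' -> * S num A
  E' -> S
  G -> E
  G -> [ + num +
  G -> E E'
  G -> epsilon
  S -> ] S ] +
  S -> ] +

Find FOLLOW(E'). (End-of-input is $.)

In A -> E': E' is at the end, add FOLLOW(A) = { $, *, [, ], num }.
In G -> E E': E' is at the end, add FOLLOW(G) = { *, [, ], num }.
Union: FOLLOW(E') = { $, *, [, ], num }.

{ $, *, [, ], num }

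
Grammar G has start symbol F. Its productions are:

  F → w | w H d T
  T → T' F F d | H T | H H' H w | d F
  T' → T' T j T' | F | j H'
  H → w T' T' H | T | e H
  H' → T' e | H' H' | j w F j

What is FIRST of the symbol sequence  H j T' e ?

{ d, e, j, w }

Add FIRST(H) = { d, e, j, w }; H is not nullable, stop.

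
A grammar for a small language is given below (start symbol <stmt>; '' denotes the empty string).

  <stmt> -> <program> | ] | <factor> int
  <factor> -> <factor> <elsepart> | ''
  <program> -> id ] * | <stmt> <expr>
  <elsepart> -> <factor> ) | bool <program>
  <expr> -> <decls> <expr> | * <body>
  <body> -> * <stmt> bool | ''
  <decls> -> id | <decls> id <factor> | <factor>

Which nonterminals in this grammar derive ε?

{ <body>, <decls>, <factor> }

Directly nullable (have an ''-production): <factor>, <body>.
<decls> -> <factor> with every symbol nullable, so <decls> is nullable.
No other nonterminal has a production whose RHS symbols are all nullable.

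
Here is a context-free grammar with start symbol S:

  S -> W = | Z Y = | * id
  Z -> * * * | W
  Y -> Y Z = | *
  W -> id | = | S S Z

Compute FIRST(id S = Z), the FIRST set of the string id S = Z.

{ id }

id is a terminal; add {id} and stop.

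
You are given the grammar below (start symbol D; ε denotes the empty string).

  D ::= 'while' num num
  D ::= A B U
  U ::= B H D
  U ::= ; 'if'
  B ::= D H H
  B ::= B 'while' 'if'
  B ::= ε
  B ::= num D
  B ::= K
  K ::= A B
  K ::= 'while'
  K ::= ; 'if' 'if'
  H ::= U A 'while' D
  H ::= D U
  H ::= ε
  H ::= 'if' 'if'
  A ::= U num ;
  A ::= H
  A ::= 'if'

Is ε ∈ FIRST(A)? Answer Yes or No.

A ::= H and each of H is nullable, so A ⇒* ε.

Yes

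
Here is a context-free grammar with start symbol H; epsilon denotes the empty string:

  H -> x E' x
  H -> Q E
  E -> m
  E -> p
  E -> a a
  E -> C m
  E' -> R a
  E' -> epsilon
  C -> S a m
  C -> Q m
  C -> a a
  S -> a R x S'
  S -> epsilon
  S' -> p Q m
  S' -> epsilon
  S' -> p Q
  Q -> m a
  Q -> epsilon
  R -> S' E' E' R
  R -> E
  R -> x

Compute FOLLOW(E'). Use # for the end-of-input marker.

In H -> x E' x: add FIRST(x) = { x }.
In R -> S' E' E' R: add FIRST(E' R) = { a, m, p, x }.
In R -> S' E' E' R: add FIRST(R) = { a, m, p, x }.
Union: FOLLOW(E') = { a, m, p, x }.

{ a, m, p, x }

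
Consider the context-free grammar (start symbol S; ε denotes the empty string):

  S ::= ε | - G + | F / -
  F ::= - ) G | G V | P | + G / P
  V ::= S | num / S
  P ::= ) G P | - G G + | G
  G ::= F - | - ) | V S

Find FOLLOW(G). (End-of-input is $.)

{ ), +, -, /, num }

In S ::= - G +: add FIRST(+) = { + }.
In F ::= - ) G: G is at the end, add FOLLOW(F) = { -, / }.
In F ::= G V: add FIRST(V)\{ε} = { ), +, -, /, num }.
  Since V is nullable, also add FOLLOW(F) = { -, / }.
In F ::= + G / P: add FIRST(/ P) = { / }.
In P ::= ) G P: add FIRST(P)\{ε} = { ), +, -, /, num }.
  Since P is nullable, also add FOLLOW(P) = { -, / }.
In P ::= - G G +: add FIRST(G +) = { ), +, -, /, num }.
In P ::= - G G +: add FIRST(+) = { + }.
In P ::= G: G is at the end, add FOLLOW(P) = { -, / }.
Union: FOLLOW(G) = { ), +, -, /, num }.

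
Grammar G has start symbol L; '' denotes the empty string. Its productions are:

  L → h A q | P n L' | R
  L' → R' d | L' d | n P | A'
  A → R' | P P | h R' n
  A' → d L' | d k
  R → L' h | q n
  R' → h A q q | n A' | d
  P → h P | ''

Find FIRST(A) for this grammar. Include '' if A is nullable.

{ d, h, n, '' }

From A → R': add FIRST(R') = { d, h, n }.
From A → P P: P, P nullable, take FIRST(P) ∪ FIRST(P) = { h }; also '' since the whole RHS is nullable.
A → h R' n contributes {h}.
Union: FIRST(A) = { d, h, n, '' }.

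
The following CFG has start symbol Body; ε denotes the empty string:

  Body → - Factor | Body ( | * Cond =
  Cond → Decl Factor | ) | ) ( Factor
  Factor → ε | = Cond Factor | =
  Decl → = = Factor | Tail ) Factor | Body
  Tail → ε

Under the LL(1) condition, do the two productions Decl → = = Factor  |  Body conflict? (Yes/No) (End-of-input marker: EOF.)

No

FIRST(= = Factor) = { = } and FIRST(Body) = { *, - }.
The FIRST sets are disjoint and neither alternative is nullable — no conflict.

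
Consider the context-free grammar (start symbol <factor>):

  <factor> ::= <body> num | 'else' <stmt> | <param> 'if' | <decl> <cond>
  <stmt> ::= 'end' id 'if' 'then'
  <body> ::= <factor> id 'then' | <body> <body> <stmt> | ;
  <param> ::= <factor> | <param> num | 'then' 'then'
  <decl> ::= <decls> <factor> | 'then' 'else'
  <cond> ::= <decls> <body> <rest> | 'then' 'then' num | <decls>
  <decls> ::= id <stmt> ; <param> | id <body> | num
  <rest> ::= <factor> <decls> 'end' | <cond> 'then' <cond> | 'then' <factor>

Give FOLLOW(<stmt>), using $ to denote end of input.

In <factor> ::= 'else' <stmt>: <stmt> is at the end, add FOLLOW(<factor>) = { $, 'else', 'end', 'if', 'then', ;, id, num }.
In <body> ::= <body> <body> <stmt>: <stmt> is at the end, add FOLLOW(<body>) = { $, 'else', 'end', 'if', 'then', ;, id, num }.
In <decls> ::= id <stmt> ; <param>: add FIRST(; <param>) = { ; }.
Union: FOLLOW(<stmt>) = { $, 'else', 'end', 'if', 'then', ;, id, num }.

{ $, 'else', 'end', 'if', 'then', ;, id, num }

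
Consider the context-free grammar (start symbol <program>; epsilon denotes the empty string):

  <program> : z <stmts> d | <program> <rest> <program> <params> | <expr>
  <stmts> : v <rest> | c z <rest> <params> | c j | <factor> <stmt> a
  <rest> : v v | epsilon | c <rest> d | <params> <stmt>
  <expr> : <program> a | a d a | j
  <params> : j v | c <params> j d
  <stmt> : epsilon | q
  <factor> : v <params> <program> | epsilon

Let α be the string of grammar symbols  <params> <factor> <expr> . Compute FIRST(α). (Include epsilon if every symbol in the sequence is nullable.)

{ c, j }

Add FIRST(<params>) = { c, j }; <params> is not nullable, stop.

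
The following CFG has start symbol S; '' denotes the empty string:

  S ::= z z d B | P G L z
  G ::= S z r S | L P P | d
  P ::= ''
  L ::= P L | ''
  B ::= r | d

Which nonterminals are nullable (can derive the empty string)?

Directly nullable (have an ''-production): P, L.
G ::= L P P with every symbol nullable, so G is nullable.
No other nonterminal has a production whose RHS symbols are all nullable.

{ G, L, P }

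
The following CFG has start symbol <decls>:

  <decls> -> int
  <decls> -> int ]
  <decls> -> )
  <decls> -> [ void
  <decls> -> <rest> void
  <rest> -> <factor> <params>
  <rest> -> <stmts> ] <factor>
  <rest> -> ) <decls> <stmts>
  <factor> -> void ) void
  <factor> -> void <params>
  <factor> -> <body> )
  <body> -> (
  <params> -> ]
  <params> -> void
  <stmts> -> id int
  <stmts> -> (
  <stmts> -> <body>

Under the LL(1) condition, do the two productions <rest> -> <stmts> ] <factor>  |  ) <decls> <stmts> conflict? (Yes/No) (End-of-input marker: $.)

FIRST(<stmts> ] <factor>) = { (, id } and FIRST() <decls> <stmts>) = { ) }.
The FIRST sets are disjoint and neither alternative is nullable — no conflict.

No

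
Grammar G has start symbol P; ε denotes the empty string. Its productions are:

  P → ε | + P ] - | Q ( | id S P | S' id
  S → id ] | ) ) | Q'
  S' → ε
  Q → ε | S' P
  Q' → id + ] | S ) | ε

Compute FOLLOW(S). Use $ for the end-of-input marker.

In P → id S P: add FIRST(P)\{ε} = { (, +, id }.
  Since P is nullable, also add FOLLOW(P) = { $, (, ] }.
In Q' → S ): add FIRST()) = { ) }.
Union: FOLLOW(S) = { $, (, ), +, ], id }.

{ $, (, ), +, ], id }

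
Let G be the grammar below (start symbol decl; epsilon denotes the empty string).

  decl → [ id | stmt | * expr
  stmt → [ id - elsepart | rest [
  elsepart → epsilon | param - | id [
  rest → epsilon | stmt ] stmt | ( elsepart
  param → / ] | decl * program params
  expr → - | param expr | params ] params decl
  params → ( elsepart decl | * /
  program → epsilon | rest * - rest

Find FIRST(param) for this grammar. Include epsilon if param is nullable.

{ (, *, /, [ }

param → / ] contributes {/}.
From param → decl * program params: add FIRST(decl) = { (, *, [ }.
Union: FIRST(param) = { (, *, /, [ }.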